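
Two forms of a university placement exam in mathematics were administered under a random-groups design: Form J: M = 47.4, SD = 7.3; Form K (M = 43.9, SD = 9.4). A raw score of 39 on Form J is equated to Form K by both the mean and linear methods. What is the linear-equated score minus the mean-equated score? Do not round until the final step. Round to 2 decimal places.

Mean-equated: 39 + (43.9 − 47.4) = 35.50
Linear-equated: (9.4/7.3)(39 − 47.4) + 43.9 = 33.084
Difference = 33.084 − 35.50 = -2.42

-2.42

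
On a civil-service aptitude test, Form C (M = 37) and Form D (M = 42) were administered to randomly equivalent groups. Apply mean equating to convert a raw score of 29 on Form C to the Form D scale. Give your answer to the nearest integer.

34

Mean equating: y = x + (M_Y − M_X) = 29 + (42 − 37) = 34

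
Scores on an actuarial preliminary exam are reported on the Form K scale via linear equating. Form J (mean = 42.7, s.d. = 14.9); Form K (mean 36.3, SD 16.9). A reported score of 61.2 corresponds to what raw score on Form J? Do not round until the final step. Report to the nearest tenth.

Invert y = (SD_Y/SD_X)(x − M_X) + M_Y:
x = (SD_X/SD_Y)(y − M_Y) + M_X = (14.9/16.9)(61.2 − 36.3) + 42.7
x = 0.881657 × 24.900 + 42.7 = 64.7

64.7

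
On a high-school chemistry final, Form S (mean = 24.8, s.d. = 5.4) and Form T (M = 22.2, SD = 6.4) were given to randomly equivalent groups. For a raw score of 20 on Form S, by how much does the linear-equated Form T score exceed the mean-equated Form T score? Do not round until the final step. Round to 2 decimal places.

-0.89

Mean-equated: 20 + (22.2 − 24.8) = 17.40
Linear-equated: (6.4/5.4)(20 − 24.8) + 22.2 = 16.511
Difference = 16.511 − 17.40 = -0.89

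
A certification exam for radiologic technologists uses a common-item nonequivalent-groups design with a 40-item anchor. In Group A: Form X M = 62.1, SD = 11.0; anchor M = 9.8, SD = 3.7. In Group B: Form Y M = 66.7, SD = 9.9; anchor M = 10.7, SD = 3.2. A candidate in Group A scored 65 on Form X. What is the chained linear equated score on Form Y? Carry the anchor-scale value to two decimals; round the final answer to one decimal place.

Form X → anchor (Group A): v = (3.7/11.0)(65 − 62.1) + 9.8 = 10.78
anchor → Form Y (Group B): y = (9.9/3.2)(10.78 − 10.7) + 66.7 = 66.9

66.9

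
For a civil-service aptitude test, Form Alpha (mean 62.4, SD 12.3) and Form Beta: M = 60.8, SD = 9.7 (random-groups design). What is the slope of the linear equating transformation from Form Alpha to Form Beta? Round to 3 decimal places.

0.789

A = SD_Y / SD_X = 9.7 / 12.3 = 0.789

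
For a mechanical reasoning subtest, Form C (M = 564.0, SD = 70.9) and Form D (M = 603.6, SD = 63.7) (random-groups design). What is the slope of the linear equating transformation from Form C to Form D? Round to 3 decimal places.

0.898

A = SD_Y / SD_X = 63.7 / 70.9 = 0.898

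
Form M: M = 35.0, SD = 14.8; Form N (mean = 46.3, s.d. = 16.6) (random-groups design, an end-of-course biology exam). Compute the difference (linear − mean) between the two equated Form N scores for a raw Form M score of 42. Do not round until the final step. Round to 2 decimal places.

0.85

Mean-equated: 42 + (46.3 − 35.0) = 53.30
Linear-equated: (16.6/14.8)(42 − 35.0) + 46.3 = 54.151
Difference = 54.151 − 53.30 = 0.85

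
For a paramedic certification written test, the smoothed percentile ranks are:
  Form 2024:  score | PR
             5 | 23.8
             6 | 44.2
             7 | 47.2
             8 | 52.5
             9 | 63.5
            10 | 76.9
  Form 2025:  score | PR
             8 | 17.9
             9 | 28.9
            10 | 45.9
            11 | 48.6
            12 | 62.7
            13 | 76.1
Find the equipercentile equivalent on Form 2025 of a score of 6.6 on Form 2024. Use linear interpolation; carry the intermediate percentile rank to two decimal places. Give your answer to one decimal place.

10.0

PR of 6.6 on Form 2024: 44.2 + (6.6 − 6)/(7 − 6) × (47.2 − 44.2) = 46.00
On Form 2025, PR 46.00 falls between score 10 (PR 45.9) and 11 (PR 48.6).
Interpolate: 10 + (46.00 − 45.9)/(48.6 − 45.9) × (11 − 10) = 10.0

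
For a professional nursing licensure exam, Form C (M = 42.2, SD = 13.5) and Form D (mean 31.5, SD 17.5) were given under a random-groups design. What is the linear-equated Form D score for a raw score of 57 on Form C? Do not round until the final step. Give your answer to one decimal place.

50.7

Linear equating: y = (SD_Y/SD_X)(x − M_X) + M_Y
y = (17.5/13.5)(57 − 42.2) + 31.5
y = 1.296296 × 14.8 + 31.5 = 19.1852 + 31.5 = 50.7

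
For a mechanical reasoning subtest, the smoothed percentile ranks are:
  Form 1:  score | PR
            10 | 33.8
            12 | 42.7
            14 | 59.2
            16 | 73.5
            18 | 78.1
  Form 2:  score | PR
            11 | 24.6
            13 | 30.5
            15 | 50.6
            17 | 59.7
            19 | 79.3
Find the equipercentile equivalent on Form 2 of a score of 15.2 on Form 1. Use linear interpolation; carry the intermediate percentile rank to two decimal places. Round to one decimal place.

17.8

PR of 15.2 on Form 1: 59.2 + (15.2 − 14)/(16 − 14) × (73.5 − 59.2) = 67.78
On Form 2, PR 67.78 falls between score 17 (PR 59.7) and 19 (PR 79.3).
Interpolate: 17 + (67.78 − 59.7)/(79.3 − 59.7) × (19 − 17) = 17.8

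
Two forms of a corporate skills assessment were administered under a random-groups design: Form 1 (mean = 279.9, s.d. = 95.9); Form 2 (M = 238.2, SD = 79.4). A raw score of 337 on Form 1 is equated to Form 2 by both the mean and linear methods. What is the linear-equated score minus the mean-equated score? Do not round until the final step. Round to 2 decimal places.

Mean-equated: 337 + (238.2 − 279.9) = 295.30
Linear-equated: (79.4/95.9)(337 − 279.9) + 238.2 = 285.476
Difference = 285.476 − 295.30 = -9.82

-9.82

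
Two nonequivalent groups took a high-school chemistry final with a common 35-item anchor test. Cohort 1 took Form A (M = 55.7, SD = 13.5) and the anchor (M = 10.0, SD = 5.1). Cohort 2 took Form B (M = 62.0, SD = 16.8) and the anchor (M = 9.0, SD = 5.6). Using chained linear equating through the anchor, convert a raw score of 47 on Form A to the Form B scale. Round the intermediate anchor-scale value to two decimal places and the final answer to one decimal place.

Form A → anchor (Cohort 1): v = (5.1/13.5)(47 − 55.7) + 10.0 = 6.71
anchor → Form B (Cohort 2): y = (16.8/5.6)(6.71 − 9.0) + 62.0 = 55.1

55.1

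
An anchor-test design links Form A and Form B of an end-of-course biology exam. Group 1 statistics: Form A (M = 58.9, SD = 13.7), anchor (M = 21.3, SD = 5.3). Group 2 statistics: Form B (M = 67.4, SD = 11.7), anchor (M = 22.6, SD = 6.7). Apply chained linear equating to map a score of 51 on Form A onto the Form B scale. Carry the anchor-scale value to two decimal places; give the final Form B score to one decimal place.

Form A → anchor (Group 1): v = (5.3/13.7)(51 − 58.9) + 21.3 = 18.24
anchor → Form B (Group 2): y = (11.7/6.7)(18.24 − 22.6) + 67.4 = 59.8

59.8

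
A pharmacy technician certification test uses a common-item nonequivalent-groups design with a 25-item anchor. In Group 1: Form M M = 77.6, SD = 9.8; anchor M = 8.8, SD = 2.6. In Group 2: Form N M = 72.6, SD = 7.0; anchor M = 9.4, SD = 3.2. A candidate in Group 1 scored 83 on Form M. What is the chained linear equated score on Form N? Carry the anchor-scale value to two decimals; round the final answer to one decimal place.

Form M → anchor (Group 1): v = (2.6/9.8)(83 − 77.6) + 8.8 = 10.23
anchor → Form N (Group 2): y = (7.0/3.2)(10.23 − 9.4) + 72.6 = 74.4

74.4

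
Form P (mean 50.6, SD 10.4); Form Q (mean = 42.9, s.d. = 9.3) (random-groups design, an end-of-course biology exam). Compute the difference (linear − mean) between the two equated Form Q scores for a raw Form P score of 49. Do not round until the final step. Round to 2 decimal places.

0.17

Mean-equated: 49 + (42.9 − 50.6) = 41.30
Linear-equated: (9.3/10.4)(49 − 50.6) + 42.9 = 41.469
Difference = 41.469 − 41.30 = 0.17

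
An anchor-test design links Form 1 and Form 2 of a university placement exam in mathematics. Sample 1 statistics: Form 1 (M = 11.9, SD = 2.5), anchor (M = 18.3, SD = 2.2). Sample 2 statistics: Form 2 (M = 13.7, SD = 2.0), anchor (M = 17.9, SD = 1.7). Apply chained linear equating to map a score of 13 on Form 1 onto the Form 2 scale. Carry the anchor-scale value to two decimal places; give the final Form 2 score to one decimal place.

Form 1 → anchor (Sample 1): v = (2.2/2.5)(13 − 11.9) + 18.3 = 19.27
anchor → Form 2 (Sample 2): y = (2.0/1.7)(19.27 − 17.9) + 13.7 = 15.3

15.3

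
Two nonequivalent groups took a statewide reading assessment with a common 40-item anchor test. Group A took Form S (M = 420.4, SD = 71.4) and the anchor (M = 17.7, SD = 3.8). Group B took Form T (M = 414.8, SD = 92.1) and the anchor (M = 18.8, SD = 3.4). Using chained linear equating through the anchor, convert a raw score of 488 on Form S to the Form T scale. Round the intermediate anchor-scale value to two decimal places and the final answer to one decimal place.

Form S → anchor (Group A): v = (3.8/71.4)(488 − 420.4) + 17.7 = 21.30
anchor → Form T (Group B): y = (92.1/3.4)(21.30 − 18.8) + 414.8 = 482.5

482.5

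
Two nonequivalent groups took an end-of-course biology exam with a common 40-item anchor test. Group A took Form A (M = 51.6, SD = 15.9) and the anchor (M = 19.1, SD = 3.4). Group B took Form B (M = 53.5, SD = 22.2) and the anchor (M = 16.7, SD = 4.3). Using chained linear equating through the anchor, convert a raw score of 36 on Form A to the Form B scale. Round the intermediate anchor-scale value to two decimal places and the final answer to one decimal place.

Form A → anchor (Group A): v = (3.4/15.9)(36 − 51.6) + 19.1 = 15.76
anchor → Form B (Group B): y = (22.2/4.3)(15.76 − 16.7) + 53.5 = 48.6

48.6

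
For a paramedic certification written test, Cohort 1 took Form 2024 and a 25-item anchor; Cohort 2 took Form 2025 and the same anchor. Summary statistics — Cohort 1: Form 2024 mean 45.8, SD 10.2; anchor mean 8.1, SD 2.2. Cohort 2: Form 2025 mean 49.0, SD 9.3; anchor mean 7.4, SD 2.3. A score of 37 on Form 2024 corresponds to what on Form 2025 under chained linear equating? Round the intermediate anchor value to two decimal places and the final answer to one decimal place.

Form 2024 → anchor (Cohort 1): v = (2.2/10.2)(37 − 45.8) + 8.1 = 6.20
anchor → Form 2025 (Cohort 2): y = (9.3/2.3)(6.20 − 7.4) + 49.0 = 44.1

44.1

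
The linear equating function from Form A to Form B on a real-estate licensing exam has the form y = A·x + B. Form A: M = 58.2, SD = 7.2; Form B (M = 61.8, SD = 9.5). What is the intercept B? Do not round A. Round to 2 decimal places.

A = SD_Y / SD_X = 9.5 / 7.2 = 1.319444
B = M_Y − A·M_X = 61.8 − 1.319444 × 58.2 = -14.99

-14.99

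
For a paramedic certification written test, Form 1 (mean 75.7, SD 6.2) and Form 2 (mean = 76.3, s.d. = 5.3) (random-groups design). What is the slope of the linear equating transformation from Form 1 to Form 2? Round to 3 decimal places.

A = SD_Y / SD_X = 5.3 / 6.2 = 0.855

0.855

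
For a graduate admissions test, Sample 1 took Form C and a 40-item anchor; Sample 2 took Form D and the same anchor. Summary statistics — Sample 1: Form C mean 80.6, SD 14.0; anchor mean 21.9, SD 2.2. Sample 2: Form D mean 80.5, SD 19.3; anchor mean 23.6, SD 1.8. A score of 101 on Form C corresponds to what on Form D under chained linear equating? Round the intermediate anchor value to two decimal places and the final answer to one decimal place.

Form C → anchor (Sample 1): v = (2.2/14.0)(101 − 80.6) + 21.9 = 25.11
anchor → Form D (Sample 2): y = (19.3/1.8)(25.11 − 23.6) + 80.5 = 96.7

96.7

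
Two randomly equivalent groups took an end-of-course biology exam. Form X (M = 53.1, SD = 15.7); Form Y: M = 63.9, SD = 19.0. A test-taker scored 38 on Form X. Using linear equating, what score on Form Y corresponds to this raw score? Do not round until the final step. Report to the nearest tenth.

Linear equating: y = (SD_Y/SD_X)(x − M_X) + M_Y
y = (19.0/15.7)(38 − 53.1) + 63.9
y = 1.210191 × -15.1 + 63.9 = -18.2739 + 63.9 = 45.6

45.6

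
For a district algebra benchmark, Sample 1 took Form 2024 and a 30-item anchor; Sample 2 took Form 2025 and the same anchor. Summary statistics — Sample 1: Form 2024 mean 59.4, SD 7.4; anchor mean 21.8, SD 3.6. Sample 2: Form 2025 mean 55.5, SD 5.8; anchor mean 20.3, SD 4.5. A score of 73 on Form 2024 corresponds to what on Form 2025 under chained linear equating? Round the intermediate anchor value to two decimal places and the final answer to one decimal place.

66.0

Form 2024 → anchor (Sample 1): v = (3.6/7.4)(73 − 59.4) + 21.8 = 28.42
anchor → Form 2025 (Sample 2): y = (5.8/4.5)(28.42 − 20.3) + 55.5 = 66.0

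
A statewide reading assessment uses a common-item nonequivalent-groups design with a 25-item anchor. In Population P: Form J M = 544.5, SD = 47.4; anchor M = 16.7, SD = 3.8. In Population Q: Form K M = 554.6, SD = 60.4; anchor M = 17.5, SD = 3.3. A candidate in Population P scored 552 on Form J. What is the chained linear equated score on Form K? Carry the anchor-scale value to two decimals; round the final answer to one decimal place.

550.9

Form J → anchor (Population P): v = (3.8/47.4)(552 − 544.5) + 16.7 = 17.30
anchor → Form K (Population Q): y = (60.4/3.3)(17.30 − 17.5) + 554.6 = 550.9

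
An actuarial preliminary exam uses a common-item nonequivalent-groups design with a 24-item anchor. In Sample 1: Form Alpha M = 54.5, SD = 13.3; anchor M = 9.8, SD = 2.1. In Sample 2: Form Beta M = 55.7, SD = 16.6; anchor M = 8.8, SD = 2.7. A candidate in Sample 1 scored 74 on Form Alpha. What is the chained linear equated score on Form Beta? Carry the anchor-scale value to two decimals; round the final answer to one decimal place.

Form Alpha → anchor (Sample 1): v = (2.1/13.3)(74 − 54.5) + 9.8 = 12.88
anchor → Form Beta (Sample 2): y = (16.6/2.7)(12.88 − 8.8) + 55.7 = 80.8

80.8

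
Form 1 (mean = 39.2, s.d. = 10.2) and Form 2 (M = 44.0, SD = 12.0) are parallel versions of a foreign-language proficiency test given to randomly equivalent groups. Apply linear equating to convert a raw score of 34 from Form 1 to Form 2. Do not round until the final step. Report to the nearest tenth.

37.9

Linear equating: y = (SD_Y/SD_X)(x − M_X) + M_Y
y = (12.0/10.2)(34 − 39.2) + 44.0
y = 1.176471 × -5.2 + 44.0 = -6.1176 + 44.0 = 37.9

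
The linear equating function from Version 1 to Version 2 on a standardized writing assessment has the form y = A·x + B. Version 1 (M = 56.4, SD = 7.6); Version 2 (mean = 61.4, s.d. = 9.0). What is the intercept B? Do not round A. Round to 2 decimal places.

A = SD_Y / SD_X = 9.0 / 7.6 = 1.184211
B = M_Y − A·M_X = 61.4 − 1.184211 × 56.4 = -5.39

-5.39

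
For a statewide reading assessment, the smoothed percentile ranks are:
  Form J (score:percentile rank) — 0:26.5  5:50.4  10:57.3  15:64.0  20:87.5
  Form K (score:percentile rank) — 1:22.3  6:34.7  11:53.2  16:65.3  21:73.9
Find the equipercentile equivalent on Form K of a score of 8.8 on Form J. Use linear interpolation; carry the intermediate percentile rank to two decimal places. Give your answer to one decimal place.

12.0

PR of 8.8 on Form J: 50.4 + (8.8 − 5)/(10 − 5) × (57.3 − 50.4) = 55.64
On Form K, PR 55.64 falls between score 11 (PR 53.2) and 16 (PR 65.3).
Interpolate: 11 + (55.64 − 53.2)/(65.3 − 53.2) × (16 − 11) = 12.0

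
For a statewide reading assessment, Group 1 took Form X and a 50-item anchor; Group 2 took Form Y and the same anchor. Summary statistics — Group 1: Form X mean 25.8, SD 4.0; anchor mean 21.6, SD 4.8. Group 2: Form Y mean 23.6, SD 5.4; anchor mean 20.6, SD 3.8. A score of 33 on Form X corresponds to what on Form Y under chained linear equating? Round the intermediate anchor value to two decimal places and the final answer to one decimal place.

Form X → anchor (Group 1): v = (4.8/4.0)(33 − 25.8) + 21.6 = 30.24
anchor → Form Y (Group 2): y = (5.4/3.8)(30.24 − 20.6) + 23.6 = 37.3

37.3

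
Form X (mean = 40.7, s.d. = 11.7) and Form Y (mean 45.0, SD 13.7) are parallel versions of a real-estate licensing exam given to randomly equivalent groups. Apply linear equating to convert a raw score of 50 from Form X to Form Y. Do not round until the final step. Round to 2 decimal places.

55.89

Linear equating: y = (SD_Y/SD_X)(x − M_X) + M_Y
y = (13.7/11.7)(50 − 40.7) + 45.0
y = 1.170940 × 9.3 + 45.0 = 10.8897 + 45.0 = 55.89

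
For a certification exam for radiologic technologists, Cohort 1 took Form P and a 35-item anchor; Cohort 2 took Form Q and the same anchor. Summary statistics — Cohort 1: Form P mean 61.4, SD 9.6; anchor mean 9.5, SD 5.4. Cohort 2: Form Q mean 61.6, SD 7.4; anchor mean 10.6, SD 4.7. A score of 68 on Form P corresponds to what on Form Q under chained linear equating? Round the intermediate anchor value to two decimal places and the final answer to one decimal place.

65.7

Form P → anchor (Cohort 1): v = (5.4/9.6)(68 − 61.4) + 9.5 = 13.21
anchor → Form Q (Cohort 2): y = (7.4/4.7)(13.21 − 10.6) + 61.6 = 65.7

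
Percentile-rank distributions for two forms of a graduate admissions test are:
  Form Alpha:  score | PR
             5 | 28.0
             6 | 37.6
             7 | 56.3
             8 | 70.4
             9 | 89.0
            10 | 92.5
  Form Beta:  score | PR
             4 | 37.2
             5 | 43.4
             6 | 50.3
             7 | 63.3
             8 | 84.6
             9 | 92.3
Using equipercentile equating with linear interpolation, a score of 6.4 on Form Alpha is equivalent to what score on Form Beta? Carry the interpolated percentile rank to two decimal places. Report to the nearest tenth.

5.2

PR of 6.4 on Form Alpha: 37.6 + (6.4 − 6)/(7 − 6) × (56.3 − 37.6) = 45.08
On Form Beta, PR 45.08 falls between score 5 (PR 43.4) and 6 (PR 50.3).
Interpolate: 5 + (45.08 − 43.4)/(50.3 − 43.4) × (6 − 5) = 5.2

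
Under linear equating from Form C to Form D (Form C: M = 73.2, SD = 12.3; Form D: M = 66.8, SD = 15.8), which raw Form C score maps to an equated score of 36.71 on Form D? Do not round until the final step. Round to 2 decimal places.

49.78

Invert y = (SD_Y/SD_X)(x − M_X) + M_Y:
x = (SD_X/SD_Y)(y − M_Y) + M_X = (12.3/15.8)(36.71 − 66.8) + 73.2
x = 0.778481 × -30.090 + 73.2 = 49.78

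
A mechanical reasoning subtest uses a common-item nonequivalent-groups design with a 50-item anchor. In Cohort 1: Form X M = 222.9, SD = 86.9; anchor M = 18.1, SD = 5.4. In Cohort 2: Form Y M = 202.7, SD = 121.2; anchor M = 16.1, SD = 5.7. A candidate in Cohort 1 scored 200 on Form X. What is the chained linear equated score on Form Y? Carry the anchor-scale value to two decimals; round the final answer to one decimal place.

Form X → anchor (Cohort 1): v = (5.4/86.9)(200 − 222.9) + 18.1 = 16.68
anchor → Form Y (Cohort 2): y = (121.2/5.7)(16.68 − 16.1) + 202.7 = 215.0

215.0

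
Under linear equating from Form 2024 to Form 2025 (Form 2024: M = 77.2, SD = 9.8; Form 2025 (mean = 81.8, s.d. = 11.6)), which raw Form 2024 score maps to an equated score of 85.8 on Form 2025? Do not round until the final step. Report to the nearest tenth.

80.6

Invert y = (SD_Y/SD_X)(x − M_X) + M_Y:
x = (SD_X/SD_Y)(y − M_Y) + M_X = (9.8/11.6)(85.8 − 81.8) + 77.2
x = 0.844828 × 4.000 + 77.2 = 80.6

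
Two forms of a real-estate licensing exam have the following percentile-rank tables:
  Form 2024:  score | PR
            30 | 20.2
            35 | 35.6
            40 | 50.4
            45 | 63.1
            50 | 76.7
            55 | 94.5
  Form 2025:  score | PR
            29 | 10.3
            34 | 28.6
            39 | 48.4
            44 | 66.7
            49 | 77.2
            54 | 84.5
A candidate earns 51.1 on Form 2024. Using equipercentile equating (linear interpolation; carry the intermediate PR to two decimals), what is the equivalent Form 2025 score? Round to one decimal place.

PR of 51.1 on Form 2024: 76.7 + (51.1 − 50)/(55 − 50) × (94.5 − 76.7) = 80.62
On Form 2025, PR 80.62 falls between score 49 (PR 77.2) and 54 (PR 84.5).
Interpolate: 49 + (80.62 − 77.2)/(84.5 − 77.2) × (54 − 49) = 51.3

51.3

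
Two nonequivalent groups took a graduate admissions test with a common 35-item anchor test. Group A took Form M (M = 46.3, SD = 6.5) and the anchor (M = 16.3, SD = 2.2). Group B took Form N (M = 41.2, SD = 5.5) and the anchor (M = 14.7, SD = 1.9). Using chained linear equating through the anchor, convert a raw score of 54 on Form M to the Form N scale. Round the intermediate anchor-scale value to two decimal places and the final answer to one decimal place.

Form M → anchor (Group A): v = (2.2/6.5)(54 − 46.3) + 16.3 = 18.91
anchor → Form N (Group B): y = (5.5/1.9)(18.91 − 14.7) + 41.2 = 53.4

53.4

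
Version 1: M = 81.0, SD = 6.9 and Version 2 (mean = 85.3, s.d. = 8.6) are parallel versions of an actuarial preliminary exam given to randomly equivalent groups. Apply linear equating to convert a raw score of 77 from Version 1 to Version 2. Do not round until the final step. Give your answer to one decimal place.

80.3

Linear equating: y = (SD_Y/SD_X)(x − M_X) + M_Y
y = (8.6/6.9)(77 − 81.0) + 85.3
y = 1.246377 × -4.0 + 85.3 = -4.9855 + 85.3 = 80.3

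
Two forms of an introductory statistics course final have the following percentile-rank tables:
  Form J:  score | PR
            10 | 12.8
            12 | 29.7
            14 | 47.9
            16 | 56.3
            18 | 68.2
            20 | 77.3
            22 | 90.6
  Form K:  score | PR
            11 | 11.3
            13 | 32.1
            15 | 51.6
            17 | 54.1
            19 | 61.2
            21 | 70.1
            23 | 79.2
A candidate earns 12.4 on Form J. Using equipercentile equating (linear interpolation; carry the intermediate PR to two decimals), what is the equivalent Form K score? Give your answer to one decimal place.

PR of 12.4 on Form J: 29.7 + (12.4 − 12)/(14 − 12) × (47.9 − 29.7) = 33.34
On Form K, PR 33.34 falls between score 13 (PR 32.1) and 15 (PR 51.6).
Interpolate: 13 + (33.34 − 32.1)/(51.6 − 32.1) × (15 − 13) = 13.1

13.1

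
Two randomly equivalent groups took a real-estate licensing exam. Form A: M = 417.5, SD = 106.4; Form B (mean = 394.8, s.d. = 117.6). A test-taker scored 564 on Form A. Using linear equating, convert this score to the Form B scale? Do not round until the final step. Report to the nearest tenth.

Linear equating: y = (SD_Y/SD_X)(x − M_X) + M_Y
y = (117.6/106.4)(564 − 417.5) + 394.8
y = 1.105263 × 146.5 + 394.8 = 161.9211 + 394.8 = 556.7

556.7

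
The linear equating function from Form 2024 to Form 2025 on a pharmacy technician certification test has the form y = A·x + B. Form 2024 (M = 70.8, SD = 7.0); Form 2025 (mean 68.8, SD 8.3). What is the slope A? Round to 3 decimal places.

A = SD_Y / SD_X = 8.3 / 7.0 = 1.186

1.186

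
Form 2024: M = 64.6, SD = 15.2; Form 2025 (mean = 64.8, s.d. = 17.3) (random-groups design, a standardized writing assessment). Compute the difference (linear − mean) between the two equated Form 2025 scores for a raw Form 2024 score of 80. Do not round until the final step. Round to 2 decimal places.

Mean-equated: 80 + (64.8 − 64.6) = 80.20
Linear-equated: (17.3/15.2)(80 − 64.6) + 64.8 = 82.328
Difference = 82.328 − 80.20 = 2.13

2.13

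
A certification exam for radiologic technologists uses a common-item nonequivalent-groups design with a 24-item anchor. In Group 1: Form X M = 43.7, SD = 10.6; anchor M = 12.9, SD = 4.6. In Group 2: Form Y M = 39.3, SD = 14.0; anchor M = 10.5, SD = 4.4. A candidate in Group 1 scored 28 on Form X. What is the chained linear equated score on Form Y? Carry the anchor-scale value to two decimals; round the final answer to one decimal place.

Form X → anchor (Group 1): v = (4.6/10.6)(28 − 43.7) + 12.9 = 6.09
anchor → Form Y (Group 2): y = (14.0/4.4)(6.09 − 10.5) + 39.3 = 25.3

25.3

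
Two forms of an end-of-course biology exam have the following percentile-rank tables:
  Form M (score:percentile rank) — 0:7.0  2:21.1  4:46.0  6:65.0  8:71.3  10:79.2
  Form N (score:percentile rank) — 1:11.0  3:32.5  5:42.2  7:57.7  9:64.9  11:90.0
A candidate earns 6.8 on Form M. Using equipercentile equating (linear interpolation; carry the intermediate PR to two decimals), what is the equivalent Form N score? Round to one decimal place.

9.2

PR of 6.8 on Form M: 65.0 + (6.8 − 6)/(8 − 6) × (71.3 − 65.0) = 67.52
On Form N, PR 67.52 falls between score 9 (PR 64.9) and 11 (PR 90.0).
Interpolate: 9 + (67.52 − 64.9)/(90.0 − 64.9) × (11 − 9) = 9.2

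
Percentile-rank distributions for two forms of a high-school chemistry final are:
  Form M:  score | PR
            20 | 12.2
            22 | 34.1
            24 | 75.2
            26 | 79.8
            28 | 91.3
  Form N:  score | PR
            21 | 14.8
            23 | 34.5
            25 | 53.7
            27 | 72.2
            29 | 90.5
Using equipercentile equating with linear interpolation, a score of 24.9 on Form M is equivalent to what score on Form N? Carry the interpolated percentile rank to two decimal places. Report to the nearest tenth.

PR of 24.9 on Form M: 75.2 + (24.9 − 24)/(26 − 24) × (79.8 − 75.2) = 77.27
On Form N, PR 77.27 falls between score 27 (PR 72.2) and 29 (PR 90.5).
Interpolate: 27 + (77.27 − 72.2)/(90.5 − 72.2) × (29 − 27) = 27.6

27.6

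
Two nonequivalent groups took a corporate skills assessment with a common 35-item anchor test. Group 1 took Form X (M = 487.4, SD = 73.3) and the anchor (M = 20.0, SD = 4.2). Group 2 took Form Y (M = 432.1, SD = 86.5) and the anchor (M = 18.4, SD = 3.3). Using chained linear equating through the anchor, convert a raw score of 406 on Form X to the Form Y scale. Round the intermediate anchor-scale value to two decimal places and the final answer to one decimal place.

351.9

Form X → anchor (Group 1): v = (4.2/73.3)(406 − 487.4) + 20.0 = 15.34
anchor → Form Y (Group 2): y = (86.5/3.3)(15.34 − 18.4) + 432.1 = 351.9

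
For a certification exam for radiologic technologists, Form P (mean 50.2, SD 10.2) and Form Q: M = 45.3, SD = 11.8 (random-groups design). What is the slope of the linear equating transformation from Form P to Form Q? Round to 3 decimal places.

1.157

A = SD_Y / SD_X = 11.8 / 10.2 = 1.157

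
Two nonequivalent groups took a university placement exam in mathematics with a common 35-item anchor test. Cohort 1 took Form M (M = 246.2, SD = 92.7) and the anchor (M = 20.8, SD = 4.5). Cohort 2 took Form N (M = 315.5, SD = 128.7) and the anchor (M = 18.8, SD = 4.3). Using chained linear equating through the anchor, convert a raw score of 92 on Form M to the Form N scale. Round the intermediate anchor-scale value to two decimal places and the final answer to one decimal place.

Form M → anchor (Cohort 1): v = (4.5/92.7)(92 − 246.2) + 20.8 = 13.31
anchor → Form N (Cohort 2): y = (128.7/4.3)(13.31 − 18.8) + 315.5 = 151.2

151.2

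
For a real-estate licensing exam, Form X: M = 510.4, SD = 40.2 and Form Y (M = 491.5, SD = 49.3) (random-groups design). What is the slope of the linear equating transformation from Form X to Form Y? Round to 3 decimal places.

A = SD_Y / SD_X = 49.3 / 40.2 = 1.226

1.226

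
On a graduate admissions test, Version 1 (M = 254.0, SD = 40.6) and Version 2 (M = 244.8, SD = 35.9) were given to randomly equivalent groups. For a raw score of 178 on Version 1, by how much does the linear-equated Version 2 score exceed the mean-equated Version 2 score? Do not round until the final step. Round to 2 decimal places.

Mean-equated: 178 + (244.8 − 254.0) = 168.80
Linear-equated: (35.9/40.6)(178 − 254.0) + 244.8 = 177.598
Difference = 177.598 − 168.80 = 8.80

8.80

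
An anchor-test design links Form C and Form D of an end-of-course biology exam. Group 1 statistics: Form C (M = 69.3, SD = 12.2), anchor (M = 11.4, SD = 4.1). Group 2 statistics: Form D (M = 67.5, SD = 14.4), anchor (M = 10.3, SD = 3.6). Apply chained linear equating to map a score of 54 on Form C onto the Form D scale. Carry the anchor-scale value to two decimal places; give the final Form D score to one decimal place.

51.3

Form C → anchor (Group 1): v = (4.1/12.2)(54 − 69.3) + 11.4 = 6.26
anchor → Form D (Group 2): y = (14.4/3.6)(6.26 − 10.3) + 67.5 = 51.3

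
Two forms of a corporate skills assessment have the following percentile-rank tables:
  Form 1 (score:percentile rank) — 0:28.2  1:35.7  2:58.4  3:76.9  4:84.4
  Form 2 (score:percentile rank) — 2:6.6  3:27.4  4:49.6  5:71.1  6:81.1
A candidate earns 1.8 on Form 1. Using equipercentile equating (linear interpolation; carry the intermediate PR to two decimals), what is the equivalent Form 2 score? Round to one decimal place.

PR of 1.8 on Form 1: 35.7 + (1.8 − 1)/(2 − 1) × (58.4 − 35.7) = 53.86
On Form 2, PR 53.86 falls between score 4 (PR 49.6) and 5 (PR 71.1).
Interpolate: 4 + (53.86 − 49.6)/(71.1 − 49.6) × (5 − 4) = 4.2

4.2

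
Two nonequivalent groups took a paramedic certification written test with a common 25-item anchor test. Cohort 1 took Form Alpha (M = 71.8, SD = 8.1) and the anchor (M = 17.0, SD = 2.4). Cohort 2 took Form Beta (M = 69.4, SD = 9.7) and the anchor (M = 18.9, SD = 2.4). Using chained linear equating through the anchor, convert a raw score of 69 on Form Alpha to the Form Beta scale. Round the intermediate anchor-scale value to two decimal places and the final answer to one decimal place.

Form Alpha → anchor (Cohort 1): v = (2.4/8.1)(69 − 71.8) + 17.0 = 16.17
anchor → Form Beta (Cohort 2): y = (9.7/2.4)(16.17 − 18.9) + 69.4 = 58.4

58.4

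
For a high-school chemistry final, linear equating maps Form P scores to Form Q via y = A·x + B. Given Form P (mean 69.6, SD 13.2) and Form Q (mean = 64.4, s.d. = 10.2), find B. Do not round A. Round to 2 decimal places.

10.62

A = SD_Y / SD_X = 10.2 / 13.2 = 0.772727
B = M_Y − A·M_X = 64.4 − 0.772727 × 69.6 = 10.62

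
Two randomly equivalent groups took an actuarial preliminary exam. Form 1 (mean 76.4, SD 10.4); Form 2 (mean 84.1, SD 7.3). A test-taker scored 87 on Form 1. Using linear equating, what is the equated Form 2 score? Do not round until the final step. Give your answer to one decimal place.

91.5

Linear equating: y = (SD_Y/SD_X)(x − M_X) + M_Y
y = (7.3/10.4)(87 − 76.4) + 84.1
y = 0.701923 × 10.6 + 84.1 = 7.4404 + 84.1 = 91.5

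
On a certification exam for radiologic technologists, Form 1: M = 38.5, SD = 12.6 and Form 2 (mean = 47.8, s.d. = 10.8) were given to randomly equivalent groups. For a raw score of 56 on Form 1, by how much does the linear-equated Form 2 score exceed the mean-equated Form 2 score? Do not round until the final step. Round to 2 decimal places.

-2.50

Mean-equated: 56 + (47.8 − 38.5) = 65.30
Linear-equated: (10.8/12.6)(56 − 38.5) + 47.8 = 62.800
Difference = 62.800 − 65.30 = -2.50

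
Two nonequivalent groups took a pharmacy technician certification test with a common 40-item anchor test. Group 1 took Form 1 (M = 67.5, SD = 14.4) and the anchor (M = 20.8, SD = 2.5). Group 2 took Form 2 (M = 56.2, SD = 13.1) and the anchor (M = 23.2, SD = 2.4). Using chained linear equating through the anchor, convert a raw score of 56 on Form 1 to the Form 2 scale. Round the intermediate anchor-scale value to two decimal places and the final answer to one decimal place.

32.2

Form 1 → anchor (Group 1): v = (2.5/14.4)(56 − 67.5) + 20.8 = 18.80
anchor → Form 2 (Group 2): y = (13.1/2.4)(18.80 − 23.2) + 56.2 = 32.2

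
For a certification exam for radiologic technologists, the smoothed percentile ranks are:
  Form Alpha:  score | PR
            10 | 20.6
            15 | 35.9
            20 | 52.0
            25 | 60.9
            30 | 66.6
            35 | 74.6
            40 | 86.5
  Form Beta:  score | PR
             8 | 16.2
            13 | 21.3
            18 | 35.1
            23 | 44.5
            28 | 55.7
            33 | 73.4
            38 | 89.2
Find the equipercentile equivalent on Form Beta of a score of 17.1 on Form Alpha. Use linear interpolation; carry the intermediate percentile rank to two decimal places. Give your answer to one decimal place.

22.0

PR of 17.1 on Form Alpha: 35.9 + (17.1 − 15)/(20 − 15) × (52.0 − 35.9) = 42.66
On Form Beta, PR 42.66 falls between score 18 (PR 35.1) and 23 (PR 44.5).
Interpolate: 18 + (42.66 − 35.1)/(44.5 − 35.1) × (23 − 18) = 22.0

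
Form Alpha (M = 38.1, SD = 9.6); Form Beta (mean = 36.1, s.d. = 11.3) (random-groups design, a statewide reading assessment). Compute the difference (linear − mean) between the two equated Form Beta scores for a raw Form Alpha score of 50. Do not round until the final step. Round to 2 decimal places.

Mean-equated: 50 + (36.1 − 38.1) = 48.00
Linear-equated: (11.3/9.6)(50 − 38.1) + 36.1 = 50.107
Difference = 50.107 − 48.00 = 2.11

2.11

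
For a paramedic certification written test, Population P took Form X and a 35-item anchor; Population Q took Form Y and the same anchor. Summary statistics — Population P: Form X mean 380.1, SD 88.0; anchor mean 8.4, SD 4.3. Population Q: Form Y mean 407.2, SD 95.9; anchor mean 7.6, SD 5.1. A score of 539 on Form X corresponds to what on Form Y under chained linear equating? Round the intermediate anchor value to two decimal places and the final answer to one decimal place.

568.2

Form X → anchor (Population P): v = (4.3/88.0)(539 − 380.1) + 8.4 = 16.16
anchor → Form Y (Population Q): y = (95.9/5.1)(16.16 − 7.6) + 407.2 = 568.2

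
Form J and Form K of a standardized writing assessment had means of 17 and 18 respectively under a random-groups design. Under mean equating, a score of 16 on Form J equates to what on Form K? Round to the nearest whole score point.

Mean equating: y = x + (M_Y − M_X) = 16 + (18 − 17) = 17

17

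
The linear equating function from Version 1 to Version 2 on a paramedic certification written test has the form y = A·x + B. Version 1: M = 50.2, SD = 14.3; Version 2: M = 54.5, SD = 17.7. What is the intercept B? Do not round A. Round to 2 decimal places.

A = SD_Y / SD_X = 17.7 / 14.3 = 1.237762
B = M_Y − A·M_X = 54.5 − 1.237762 × 50.2 = -7.64

-7.64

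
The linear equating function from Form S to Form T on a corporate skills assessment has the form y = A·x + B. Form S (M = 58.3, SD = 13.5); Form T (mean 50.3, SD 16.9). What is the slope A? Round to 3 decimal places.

1.252

A = SD_Y / SD_X = 16.9 / 13.5 = 1.252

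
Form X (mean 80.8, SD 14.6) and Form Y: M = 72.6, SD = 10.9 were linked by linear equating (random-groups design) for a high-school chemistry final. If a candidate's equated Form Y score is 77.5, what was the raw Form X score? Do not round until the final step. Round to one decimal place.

Invert y = (SD_Y/SD_X)(x − M_X) + M_Y:
x = (SD_X/SD_Y)(y − M_Y) + M_X = (14.6/10.9)(77.5 − 72.6) + 80.8
x = 1.339450 × 4.900 + 80.8 = 87.4

87.4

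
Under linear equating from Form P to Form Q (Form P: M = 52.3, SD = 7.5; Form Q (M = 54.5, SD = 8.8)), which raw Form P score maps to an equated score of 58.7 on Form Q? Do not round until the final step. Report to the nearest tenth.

Invert y = (SD_Y/SD_X)(x − M_X) + M_Y:
x = (SD_X/SD_Y)(y − M_Y) + M_X = (7.5/8.8)(58.7 − 54.5) + 52.3
x = 0.852273 × 4.200 + 52.3 = 55.9

55.9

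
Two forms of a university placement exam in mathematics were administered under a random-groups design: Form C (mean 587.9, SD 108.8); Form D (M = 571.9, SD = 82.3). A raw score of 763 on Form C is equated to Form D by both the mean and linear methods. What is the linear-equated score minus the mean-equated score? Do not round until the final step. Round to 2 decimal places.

Mean-equated: 763 + (571.9 − 587.9) = 747.00
Linear-equated: (82.3/108.8)(763 − 587.9) + 571.9 = 704.352
Difference = 704.352 − 747.00 = -42.65

-42.65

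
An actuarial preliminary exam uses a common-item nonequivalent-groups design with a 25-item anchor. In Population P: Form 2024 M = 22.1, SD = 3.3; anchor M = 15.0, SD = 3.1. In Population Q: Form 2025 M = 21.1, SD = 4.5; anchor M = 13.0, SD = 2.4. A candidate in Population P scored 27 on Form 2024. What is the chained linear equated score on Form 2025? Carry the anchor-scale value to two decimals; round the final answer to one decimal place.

Form 2024 → anchor (Population P): v = (3.1/3.3)(27 − 22.1) + 15.0 = 19.60
anchor → Form 2025 (Population Q): y = (4.5/2.4)(19.60 − 13.0) + 21.1 = 33.5

33.5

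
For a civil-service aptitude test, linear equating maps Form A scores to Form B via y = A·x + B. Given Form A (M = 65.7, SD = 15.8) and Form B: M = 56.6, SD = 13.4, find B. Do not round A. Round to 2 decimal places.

A = SD_Y / SD_X = 13.4 / 15.8 = 0.848101
B = M_Y − A·M_X = 56.6 − 0.848101 × 65.7 = 0.88

0.88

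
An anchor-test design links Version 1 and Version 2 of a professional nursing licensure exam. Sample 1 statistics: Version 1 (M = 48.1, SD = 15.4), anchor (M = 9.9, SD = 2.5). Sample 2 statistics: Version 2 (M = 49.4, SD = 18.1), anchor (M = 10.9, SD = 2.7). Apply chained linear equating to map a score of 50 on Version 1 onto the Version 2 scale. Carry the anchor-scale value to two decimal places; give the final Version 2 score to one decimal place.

44.8

Version 1 → anchor (Sample 1): v = (2.5/15.4)(50 − 48.1) + 9.9 = 10.21
anchor → Version 2 (Sample 2): y = (18.1/2.7)(10.21 − 10.9) + 49.4 = 44.8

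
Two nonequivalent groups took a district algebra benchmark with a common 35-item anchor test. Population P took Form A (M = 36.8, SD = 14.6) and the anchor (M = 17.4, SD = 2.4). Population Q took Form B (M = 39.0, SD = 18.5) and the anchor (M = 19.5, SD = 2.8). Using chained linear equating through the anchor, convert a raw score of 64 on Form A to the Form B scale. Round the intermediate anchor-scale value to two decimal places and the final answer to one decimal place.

Form A → anchor (Population P): v = (2.4/14.6)(64 − 36.8) + 17.4 = 21.87
anchor → Form B (Population Q): y = (18.5/2.8)(21.87 − 19.5) + 39.0 = 54.7

54.7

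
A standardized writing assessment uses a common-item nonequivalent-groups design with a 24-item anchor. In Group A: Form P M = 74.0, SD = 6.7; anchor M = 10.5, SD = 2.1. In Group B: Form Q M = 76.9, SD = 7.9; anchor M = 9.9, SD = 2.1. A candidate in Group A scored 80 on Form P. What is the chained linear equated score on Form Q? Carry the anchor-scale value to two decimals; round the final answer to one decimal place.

86.2

Form P → anchor (Group A): v = (2.1/6.7)(80 − 74.0) + 10.5 = 12.38
anchor → Form Q (Group B): y = (7.9/2.1)(12.38 − 9.9) + 76.9 = 86.2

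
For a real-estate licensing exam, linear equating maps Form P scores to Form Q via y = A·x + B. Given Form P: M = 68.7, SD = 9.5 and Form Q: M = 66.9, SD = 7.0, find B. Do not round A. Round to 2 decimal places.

A = SD_Y / SD_X = 7.0 / 9.5 = 0.736842
B = M_Y − A·M_X = 66.9 − 0.736842 × 68.7 = 16.28

16.28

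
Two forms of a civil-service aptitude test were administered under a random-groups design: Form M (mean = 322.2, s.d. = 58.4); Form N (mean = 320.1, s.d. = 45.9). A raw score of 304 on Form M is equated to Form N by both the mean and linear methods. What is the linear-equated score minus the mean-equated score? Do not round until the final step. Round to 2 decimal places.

3.90

Mean-equated: 304 + (320.1 − 322.2) = 301.90
Linear-equated: (45.9/58.4)(304 − 322.2) + 320.1 = 305.796
Difference = 305.796 − 301.90 = 3.90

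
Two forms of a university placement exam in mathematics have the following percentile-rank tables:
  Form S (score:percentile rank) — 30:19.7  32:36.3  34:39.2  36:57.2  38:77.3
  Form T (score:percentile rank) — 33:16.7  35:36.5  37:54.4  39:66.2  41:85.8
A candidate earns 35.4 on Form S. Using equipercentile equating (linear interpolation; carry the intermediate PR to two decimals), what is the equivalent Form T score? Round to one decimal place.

PR of 35.4 on Form S: 39.2 + (35.4 − 34)/(36 − 34) × (57.2 − 39.2) = 51.80
On Form T, PR 51.80 falls between score 35 (PR 36.5) and 37 (PR 54.4).
Interpolate: 35 + (51.80 − 36.5)/(54.4 − 36.5) × (37 − 35) = 36.7

36.7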